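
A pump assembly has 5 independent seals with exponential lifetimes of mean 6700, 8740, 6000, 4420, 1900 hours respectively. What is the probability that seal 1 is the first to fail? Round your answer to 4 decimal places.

0.1262

Rates: λ_i = 1/mean_i → 0.000149254, 0.000114416, 0.000166667, 0.000226244, 0.000526316; Σλ = 0.0011829.
P(seal 1 first) = λ_1/Σλ = 0.000149254/0.0011829 ≈ 0.1262.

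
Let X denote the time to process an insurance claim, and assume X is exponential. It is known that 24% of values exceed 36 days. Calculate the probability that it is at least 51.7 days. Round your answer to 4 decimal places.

0.1288

e^(−λ·36) = 0.24 ⇒ λ = −ln(0.24)/36 = 0.0396421.
P(X > 51.7) = e^(−0.0396421·51.7) = e^(−2.0495) ≈ 0.1288.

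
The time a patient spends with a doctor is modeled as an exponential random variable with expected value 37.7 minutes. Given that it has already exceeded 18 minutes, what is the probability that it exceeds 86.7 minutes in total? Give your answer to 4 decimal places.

The rate is λ = 1/37.7 = 0.0265252 per minute.
P(X > s+t | X > s) = e^(−λ(s+t))/e^(−λs) = e^(−λt), independent of s = 18.
P(X > 68.7) = e^(−1.8223) ≈ 0.1617.

0.1617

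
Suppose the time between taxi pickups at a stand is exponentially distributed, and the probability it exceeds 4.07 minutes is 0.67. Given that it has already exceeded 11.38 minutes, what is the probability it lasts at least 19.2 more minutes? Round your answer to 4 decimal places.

From e^(−λ·4.07) = 0.67, λ = −ln(0.67)/4.07 = 0.0983974.
Memoryless: P(X > 11.38+19.2 | X > 11.38) = P(X > 19.2) = e^(−0.0983974·19.2) ≈ 0.1512.

0.1512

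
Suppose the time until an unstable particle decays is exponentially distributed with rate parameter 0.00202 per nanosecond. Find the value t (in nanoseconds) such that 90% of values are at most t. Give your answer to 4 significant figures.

1140

Set 1 − e^(−λt) = 0.9, so t = −ln(0.1)/λ = 2.3026/0.00202 ≈ 1139.89 nanoseconds.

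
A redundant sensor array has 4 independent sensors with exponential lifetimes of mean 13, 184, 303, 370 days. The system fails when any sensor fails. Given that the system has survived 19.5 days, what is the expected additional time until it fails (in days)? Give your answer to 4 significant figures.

11.32

First-failure rate Σλ = 1/13 + 1/184 + 1/303 + 1/370 = 0.0883609.
By memorylessness the expected residual is 1/Σλ = 11.3172 days, regardless of the 19.5 already elapsed.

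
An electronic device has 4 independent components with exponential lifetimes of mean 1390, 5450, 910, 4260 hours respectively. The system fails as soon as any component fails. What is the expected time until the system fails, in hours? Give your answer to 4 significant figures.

447.1

The first failure time is exponential with rate Σλ_i = 1/1390 + 1/5450 + 1/910 + 1/4260 = 0.00223655 per hour.
E[min] = 1/Σλ = 1/0.00223655 = 447.116 hours.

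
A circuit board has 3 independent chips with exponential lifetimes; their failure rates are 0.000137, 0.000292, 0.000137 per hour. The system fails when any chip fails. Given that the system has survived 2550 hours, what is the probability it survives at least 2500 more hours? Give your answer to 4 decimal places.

0.2429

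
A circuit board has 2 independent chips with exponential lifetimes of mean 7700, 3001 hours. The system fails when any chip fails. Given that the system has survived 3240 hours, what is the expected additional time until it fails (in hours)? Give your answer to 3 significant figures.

2160

First-failure rate Σλ = 1/7700 + 1/3001 = 0.000463092.
By memorylessness the expected residual is 1/Σλ = 2159.4 hours, regardless of the 3240 already elapsed.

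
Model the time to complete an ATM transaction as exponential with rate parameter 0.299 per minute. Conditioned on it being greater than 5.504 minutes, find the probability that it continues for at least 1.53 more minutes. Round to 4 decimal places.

0.6329

The exponential is memoryless, so the remaining time is again Exp(λ): the condition X > 5.504 is irrelevant.
P(X > 1.53) = e^(−0.45747) ≈ 0.6329.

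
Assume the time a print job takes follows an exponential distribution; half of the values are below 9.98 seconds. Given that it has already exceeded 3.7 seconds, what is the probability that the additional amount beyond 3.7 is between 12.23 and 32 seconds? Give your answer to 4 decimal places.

0.3193

For an exponential, median = ln(2)/λ, so λ = ln 2 / 9.98 = 0.0694536 per second.
Memoryless: the residual past 3.7 is again Exp(λ).
P(12.23 < residual < 32) = e^(−λ·12.23) − e^(−λ·32) = 0.42766 − 0.10834 ≈ 0.3193.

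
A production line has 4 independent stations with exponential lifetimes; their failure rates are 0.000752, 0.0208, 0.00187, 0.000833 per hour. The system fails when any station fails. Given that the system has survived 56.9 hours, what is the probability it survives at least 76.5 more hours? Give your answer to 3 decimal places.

0.156

Time to first failure ~ Exp(Σλ) with Σλ = 0.024255.
By memorylessness, P(T > 56.9+76.5 | T > 56.9) = P(T > 76.5) = e^(−0.024255·76.5) ≈ 0.156.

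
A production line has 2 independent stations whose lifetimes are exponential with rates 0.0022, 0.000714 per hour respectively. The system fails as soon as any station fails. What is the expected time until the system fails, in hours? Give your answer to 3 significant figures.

343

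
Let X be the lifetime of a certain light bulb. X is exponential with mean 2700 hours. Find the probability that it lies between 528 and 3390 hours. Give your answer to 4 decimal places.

0.5375

The rate is λ = 1/2700 = 0.00037037 per hour.
P(528 < X < 3390) = e^(−λ·528) − e^(−λ·3390) = 0.82238 − 0.28492 ≈ 0.5375.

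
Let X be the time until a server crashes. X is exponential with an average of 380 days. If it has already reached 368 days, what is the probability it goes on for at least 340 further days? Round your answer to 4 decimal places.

The rate is λ = 1/380 = 0.00263158 per day.
P(X > s+t | X > s) = e^(−λ(s+t))/e^(−λs) = e^(−λt), independent of s = 368.
P(X > 340) = e^(−0.89474) ≈ 0.4087.

0.4087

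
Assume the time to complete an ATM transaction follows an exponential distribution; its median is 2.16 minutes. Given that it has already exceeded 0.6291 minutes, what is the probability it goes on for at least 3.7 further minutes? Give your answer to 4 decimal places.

For an exponential, median = ln(2)/λ, so λ = ln 2 / 2.16 = 0.320901 per minute.
The exponential is memoryless, so the remaining time is again Exp(λ): the condition X > 0.6291 is irrelevant.
P(X > 3.7) = e^(−1.1873) ≈ 0.3050.

0.3050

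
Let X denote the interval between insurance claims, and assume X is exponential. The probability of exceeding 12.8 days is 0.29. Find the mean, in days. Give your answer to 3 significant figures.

e^(−λ·12.8) = 0.29 ⇒ λ = −ln(0.29)/12.8 = 0.0967089.
Mean = 1/λ = 10.3403 days.

10.3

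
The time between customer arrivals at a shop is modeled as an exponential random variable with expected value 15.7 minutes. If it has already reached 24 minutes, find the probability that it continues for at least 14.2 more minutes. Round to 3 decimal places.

The rate is λ = 1/15.7 = 0.0636943 per minute.
P(X > s+t | X > s) = e^(−λ(s+t))/e^(−λs) = e^(−λt), independent of s = 24.
P(X > 14.2) = e^(−0.90446) ≈ 0.405.

0.405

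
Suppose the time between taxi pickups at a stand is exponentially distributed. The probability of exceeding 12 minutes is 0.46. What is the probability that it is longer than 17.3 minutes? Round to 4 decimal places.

e^(−λ·12) = 0.46 ⇒ λ = −ln(0.46)/12 = 0.0647107.
P(X > 17.3) = e^(−0.0647107·17.3) = e^(−1.1195) ≈ 0.3264.

0.3264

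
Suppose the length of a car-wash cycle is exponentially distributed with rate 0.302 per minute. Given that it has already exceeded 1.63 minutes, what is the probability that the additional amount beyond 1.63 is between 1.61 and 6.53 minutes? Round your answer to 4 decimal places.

0.4758

Memoryless: the residual past 1.63 is again Exp(λ).
P(1.61 < residual < 6.53) = e^(−λ·1.61) − e^(−λ·6.53) = 0.61495 − 0.13917 ≈ 0.4758.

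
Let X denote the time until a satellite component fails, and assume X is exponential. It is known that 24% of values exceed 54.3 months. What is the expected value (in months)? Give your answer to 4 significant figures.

e^(−λ·54.3) = 0.24 ⇒ λ = −ln(0.24)/54.3 = 0.0262821.
Mean = 1/λ = 38.0488 months.

38.05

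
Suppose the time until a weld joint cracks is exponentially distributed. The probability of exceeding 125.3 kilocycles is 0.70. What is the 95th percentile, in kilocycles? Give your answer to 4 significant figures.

1052

e^(−λ·125.3) = 0.70 ⇒ λ = −ln(0.70)/125.3 = 0.00284657.
95th percentile: 1 − e^(−λt) = 0.95, t = −ln(0.05)/λ = 1052.4 kilocycles.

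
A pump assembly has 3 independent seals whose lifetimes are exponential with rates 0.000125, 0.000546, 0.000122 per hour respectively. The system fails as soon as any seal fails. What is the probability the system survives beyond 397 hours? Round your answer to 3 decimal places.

The time to first failure is exponential with rate Σλ = 0.000125 + 0.000546 + 0.000122 = 0.000793.
P(min > 397) = e^(−0.000793·397) = e^(−0.31482) ≈ 0.730.

0.730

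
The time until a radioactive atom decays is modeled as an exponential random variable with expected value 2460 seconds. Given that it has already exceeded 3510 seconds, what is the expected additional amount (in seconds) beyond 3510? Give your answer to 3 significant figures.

2460

The rate is λ = 1/2460 = 0.000406504 per second.
By memorylessness, the remaining amount past any threshold is again Exp(λ) with mean 1/λ = 2460 seconds.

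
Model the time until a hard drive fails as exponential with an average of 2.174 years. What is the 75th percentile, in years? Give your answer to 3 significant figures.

The rate is λ = 1/2.174 = 0.459982 per year.
Set 1 − e^(−λt) = 0.75, so t = −ln(0.25)/λ = 1.3863/0.459982 ≈ 3.0138 years.

3.01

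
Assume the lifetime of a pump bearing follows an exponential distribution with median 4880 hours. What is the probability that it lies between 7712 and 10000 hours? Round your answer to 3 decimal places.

For an exponential, median = ln(2)/λ, so λ = ln 2 / 4880 = 0.000142038 per hour.
P(7712 < X < 10000) = e^(−λ·7712) − e^(−λ·10000) = 0.33441 − 0.24162 ≈ 0.093.

0.093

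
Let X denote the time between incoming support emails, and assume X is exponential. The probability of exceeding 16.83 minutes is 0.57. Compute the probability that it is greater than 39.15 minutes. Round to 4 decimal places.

0.2705

e^(−λ·16.83) = 0.57 ⇒ λ = −ln(0.57)/16.83 = 0.0333998.
P(X > 39.15) = e^(−0.0333998·39.15) = e^(−1.3076) ≈ 0.2705.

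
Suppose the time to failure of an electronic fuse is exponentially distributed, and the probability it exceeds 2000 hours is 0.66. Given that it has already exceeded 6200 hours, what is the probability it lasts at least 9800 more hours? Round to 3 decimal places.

0.131

From e^(−λ·2000) = 0.66, λ = −ln(0.66)/2000 = 0.000207758.
Memoryless: P(X > 6200+9800 | X > 6200) = P(X > 9800) = e^(−0.000207758·9800) ≈ 0.131.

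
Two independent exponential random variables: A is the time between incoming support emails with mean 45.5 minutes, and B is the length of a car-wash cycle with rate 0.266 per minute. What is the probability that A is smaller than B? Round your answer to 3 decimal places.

0.076

λ_1 = 1/45.5 = 0.021978, λ_2 = 0.266.
For independent exponentials, P(A < B) = λ_1/(λ_1+λ_2) = 0.021978/0.287978 ≈ 0.076.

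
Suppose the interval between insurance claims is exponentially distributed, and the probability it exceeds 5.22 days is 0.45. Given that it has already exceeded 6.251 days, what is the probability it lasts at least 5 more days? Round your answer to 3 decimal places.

From e^(−λ·5.22) = 0.45, λ = −ln(0.45)/5.22 = 0.152971.
Memoryless: P(X > 6.251+5 | X > 6.251) = P(X > 5) = e^(−0.152971·5) ≈ 0.465.

0.465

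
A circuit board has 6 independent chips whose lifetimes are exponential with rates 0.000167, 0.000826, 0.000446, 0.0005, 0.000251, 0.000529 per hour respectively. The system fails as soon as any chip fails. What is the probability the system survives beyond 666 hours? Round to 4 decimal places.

0.1635

The time to first failure is exponential with rate Σλ = 0.000167 + 0.000826 + 0.000446 + 0.0005 + 0.000251 + 0.000529 = 0.002719.
P(min > 666) = e^(−0.002719·666) = e^(−1.8109) ≈ 0.1635.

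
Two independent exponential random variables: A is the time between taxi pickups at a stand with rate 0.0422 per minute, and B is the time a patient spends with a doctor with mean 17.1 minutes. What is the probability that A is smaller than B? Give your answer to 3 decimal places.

0.419

λ_1 = 0.0422, λ_2 = 1/17.1 = 0.0584795.
For independent exponentials, P(A < B) = λ_1/(λ_1+λ_2) = 0.0422/0.10068 ≈ 0.419.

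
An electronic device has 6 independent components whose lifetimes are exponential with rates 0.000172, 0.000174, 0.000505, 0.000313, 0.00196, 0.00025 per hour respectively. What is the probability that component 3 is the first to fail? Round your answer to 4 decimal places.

The time to first failure is exponential with rate Σλ = 0.000172 + 0.000174 + 0.000505 + 0.000313 + 0.00196 + 0.00025 = 0.003374.
P(component 3 first) = λ_3/Σλ = 0.000505/0.003374 ≈ 0.1497.

0.1497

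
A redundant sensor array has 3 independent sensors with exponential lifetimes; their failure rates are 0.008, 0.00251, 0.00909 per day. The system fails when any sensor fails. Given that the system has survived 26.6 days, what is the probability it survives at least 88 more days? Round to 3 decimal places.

Time to first failure ~ Exp(Σλ) with Σλ = 0.0196.
By memorylessness, P(T > 26.6+88 | T > 26.6) = P(T > 88) = e^(−0.0196·88) ≈ 0.178.

0.178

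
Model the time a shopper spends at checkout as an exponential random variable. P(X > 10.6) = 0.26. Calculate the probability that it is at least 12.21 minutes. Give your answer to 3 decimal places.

0.212

e^(−λ·10.6) = 0.26 ⇒ λ = −ln(0.26)/10.6 = 0.127082.
P(X > 12.21) = e^(−0.127082·12.21) = e^(−1.5517) ≈ 0.212.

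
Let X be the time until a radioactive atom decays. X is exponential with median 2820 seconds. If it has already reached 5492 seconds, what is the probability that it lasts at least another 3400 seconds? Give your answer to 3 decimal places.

0.434

For an exponential, median = ln(2)/λ, so λ = ln 2 / 2820 = 0.000245797 per second.
By the memoryless property, P(X > 5492+3400 | X > 5492) = P(X > 3400).
P(X > 3400) = e^(−0.83571) ≈ 0.434.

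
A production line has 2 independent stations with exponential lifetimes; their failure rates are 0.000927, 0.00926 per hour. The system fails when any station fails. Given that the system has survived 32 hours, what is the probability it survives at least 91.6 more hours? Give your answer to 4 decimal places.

Time to first failure ~ Exp(Σλ) with Σλ = 0.010187.
By memorylessness, P(T > 32+91.6 | T > 32) = P(T > 91.6) = e^(−0.010187·91.6) ≈ 0.3933.

0.3933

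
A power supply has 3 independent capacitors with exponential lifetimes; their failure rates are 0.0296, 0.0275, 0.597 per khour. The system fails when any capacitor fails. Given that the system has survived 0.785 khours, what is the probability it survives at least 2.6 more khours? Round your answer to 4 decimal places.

0.1826

Time to first failure ~ Exp(Σλ) with Σλ = 0.6541.
By memorylessness, P(T > 0.785+2.6 | T > 0.785) = P(T > 2.6) = e^(−0.6541·2.6) ≈ 0.1826.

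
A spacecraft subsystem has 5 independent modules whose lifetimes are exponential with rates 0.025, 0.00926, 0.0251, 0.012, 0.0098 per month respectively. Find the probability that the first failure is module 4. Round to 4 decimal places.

0.1479

The time to first failure is exponential with rate Σλ = 0.025 + 0.00926 + 0.0251 + 0.012 + 0.0098 = 0.08116.
P(module 4 first) = λ_4/Σλ = 0.012/0.08116 ≈ 0.1479.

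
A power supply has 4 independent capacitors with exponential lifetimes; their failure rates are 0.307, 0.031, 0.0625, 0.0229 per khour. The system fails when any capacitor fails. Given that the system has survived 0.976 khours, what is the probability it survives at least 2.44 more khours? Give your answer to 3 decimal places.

0.356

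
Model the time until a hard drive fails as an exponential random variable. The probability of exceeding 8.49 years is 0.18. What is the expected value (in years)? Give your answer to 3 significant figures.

4.95

e^(−λ·8.49) = 0.18 ⇒ λ = −ln(0.18)/8.49 = 0.201979.
Mean = 1/λ = 4.95102 years.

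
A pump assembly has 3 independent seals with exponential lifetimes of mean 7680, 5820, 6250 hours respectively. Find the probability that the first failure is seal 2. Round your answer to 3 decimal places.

0.372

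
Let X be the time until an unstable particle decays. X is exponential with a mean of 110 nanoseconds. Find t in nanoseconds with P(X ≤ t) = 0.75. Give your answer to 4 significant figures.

The rate is λ = 1/110 = 0.00909091 per nanosecond.
Set 1 − e^(−λt) = 0.75, so t = −ln(0.25)/λ = 1.3863/0.00909091 ≈ 152.492 nanoseconds.

152.5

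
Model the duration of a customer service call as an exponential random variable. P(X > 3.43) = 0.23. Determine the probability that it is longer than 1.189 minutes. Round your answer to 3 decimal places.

0.601

e^(−λ·3.43) = 0.23 ⇒ λ = −ln(0.23)/3.43 = 0.428477.
P(X > 1.189) = e^(−0.428477·1.189) = e^(−0.50946) ≈ 0.601.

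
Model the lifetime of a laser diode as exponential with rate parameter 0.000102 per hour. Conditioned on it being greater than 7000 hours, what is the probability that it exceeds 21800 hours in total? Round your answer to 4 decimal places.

0.2210

By the memoryless property, P(X > 7000+14800 | X > 7000) = P(X > 14800).
P(X > 14800) = e^(−1.5096) ≈ 0.2210.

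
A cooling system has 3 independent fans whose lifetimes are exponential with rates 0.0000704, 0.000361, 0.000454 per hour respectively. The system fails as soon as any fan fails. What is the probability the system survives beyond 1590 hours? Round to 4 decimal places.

0.2447

The time to first failure is exponential with rate Σλ = 0.0000704 + 0.000361 + 0.000454 = 0.0008854.
P(min > 1590) = e^(−0.0008854·1590) = e^(−1.4078) ≈ 0.2447.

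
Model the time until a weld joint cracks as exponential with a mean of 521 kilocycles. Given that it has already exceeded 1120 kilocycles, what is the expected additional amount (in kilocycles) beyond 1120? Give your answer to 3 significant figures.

521

The rate is λ = 1/521 = 0.00191939 per kilocycle.
By memorylessness, the remaining amount past any threshold is again Exp(λ) with mean 1/λ = 521 kilocycles.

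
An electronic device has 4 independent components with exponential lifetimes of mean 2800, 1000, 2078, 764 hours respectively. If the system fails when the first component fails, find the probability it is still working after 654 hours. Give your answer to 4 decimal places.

The first failure time is exponential with rate Σλ_i = 1/2800 + 1/1000 + 1/2078 + 1/764 = 0.00314728 per hour.
P(min > 654) = e^(−0.00314728·654) = e^(−2.0583) ≈ 0.1277.

0.1277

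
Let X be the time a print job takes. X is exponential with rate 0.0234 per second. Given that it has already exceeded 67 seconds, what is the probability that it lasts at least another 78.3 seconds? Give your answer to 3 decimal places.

P(X > s+t | X > s) = e^(−λ(s+t))/e^(−λs) = e^(−λt), independent of s = 67.
P(X > 78.3) = e^(−1.8322) ≈ 0.160.

0.160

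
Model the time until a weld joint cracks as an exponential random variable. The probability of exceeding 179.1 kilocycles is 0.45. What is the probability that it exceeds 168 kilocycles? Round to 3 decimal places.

e^(−λ·179.1) = 0.45 ⇒ λ = −ln(0.45)/179.1 = 0.00445845.
P(X > 168) = e^(−0.00445845·168) = e^(−0.74902) ≈ 0.473.

0.473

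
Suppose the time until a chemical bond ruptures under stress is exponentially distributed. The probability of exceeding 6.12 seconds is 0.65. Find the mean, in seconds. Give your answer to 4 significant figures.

14.21

e^(−λ·6.12) = 0.65 ⇒ λ = −ln(0.65)/6.12 = 0.0703894.
Mean = 1/λ = 14.2067 seconds.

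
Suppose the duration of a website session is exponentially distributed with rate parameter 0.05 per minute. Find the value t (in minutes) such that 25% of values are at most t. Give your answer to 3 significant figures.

Set 1 − e^(−λt) = 0.25, so t = −ln(0.75)/λ = 0.28768/0.05 ≈ 5.75364 minutes.

5.75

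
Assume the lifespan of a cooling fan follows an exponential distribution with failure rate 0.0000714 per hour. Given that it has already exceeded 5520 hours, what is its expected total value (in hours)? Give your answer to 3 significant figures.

19500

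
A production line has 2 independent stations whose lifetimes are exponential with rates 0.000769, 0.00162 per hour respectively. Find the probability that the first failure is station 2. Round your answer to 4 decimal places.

0.6781

The time to first failure is exponential with rate Σλ = 0.000769 + 0.00162 = 0.002389.
P(station 2 first) = λ_2/Σλ = 0.00162/0.002389 ≈ 0.6781.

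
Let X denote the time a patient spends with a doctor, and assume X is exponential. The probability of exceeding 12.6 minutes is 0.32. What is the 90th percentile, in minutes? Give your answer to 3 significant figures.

e^(−λ·12.6) = 0.32 ⇒ λ = −ln(0.32)/12.6 = 0.0904313.
90th percentile: 1 − e^(−λt) = 0.9, t = −ln(0.1)/λ = 25.4623 minutes.

25.5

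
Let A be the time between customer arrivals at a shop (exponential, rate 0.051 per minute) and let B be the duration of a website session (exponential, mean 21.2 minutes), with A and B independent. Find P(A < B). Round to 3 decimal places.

0.520

λ_1 = 0.051, λ_2 = 1/21.2 = 0.0471698.
For independent exponentials, P(A < B) = λ_1/(λ_1+λ_2) = 0.051/0.0981698 ≈ 0.520.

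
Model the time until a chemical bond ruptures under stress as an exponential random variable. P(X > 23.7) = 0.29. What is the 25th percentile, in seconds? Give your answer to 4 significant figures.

e^(−λ·23.7) = 0.29 ⇒ λ = −ln(0.29)/23.7 = 0.052231.
25th percentile: 1 − e^(−λt) = 0.25, t = −ln(0.75)/λ = 5.50788 seconds.

5.508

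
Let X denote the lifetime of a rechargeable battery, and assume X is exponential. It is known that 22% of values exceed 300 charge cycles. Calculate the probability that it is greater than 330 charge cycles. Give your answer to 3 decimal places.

0.189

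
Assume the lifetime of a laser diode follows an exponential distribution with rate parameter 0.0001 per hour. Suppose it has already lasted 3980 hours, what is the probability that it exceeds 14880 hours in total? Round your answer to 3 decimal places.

By the memoryless property, P(X > 3980+10900 | X > 3980) = P(X > 10900).
P(X > 10900) = e^(−1.09) ≈ 0.336.

0.336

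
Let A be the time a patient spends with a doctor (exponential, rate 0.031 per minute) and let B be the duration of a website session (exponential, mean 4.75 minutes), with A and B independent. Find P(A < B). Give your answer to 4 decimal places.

0.1284

λ_1 = 0.031, λ_2 = 1/4.75 = 0.210526.
For independent exponentials, P(A < B) = λ_1/(λ_1+λ_2) = 0.031/0.241526 ≈ 0.1284.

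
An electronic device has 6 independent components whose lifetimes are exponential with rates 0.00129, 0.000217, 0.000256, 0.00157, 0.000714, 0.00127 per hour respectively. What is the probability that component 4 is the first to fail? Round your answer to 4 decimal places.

0.2953

The time to first failure is exponential with rate Σλ = 0.00129 + 0.000217 + 0.000256 + 0.00157 + 0.000714 + 0.00127 = 0.005317.
P(component 4 first) = λ_4/Σλ = 0.00157/0.005317 ≈ 0.2953.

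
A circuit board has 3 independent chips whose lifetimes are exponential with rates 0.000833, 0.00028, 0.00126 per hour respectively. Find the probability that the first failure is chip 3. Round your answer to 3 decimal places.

The time to first failure is exponential with rate Σλ = 0.000833 + 0.00028 + 0.00126 = 0.002373.
P(chip 3 first) = λ_3/Σλ = 0.00126/0.002373 ≈ 0.531.

0.531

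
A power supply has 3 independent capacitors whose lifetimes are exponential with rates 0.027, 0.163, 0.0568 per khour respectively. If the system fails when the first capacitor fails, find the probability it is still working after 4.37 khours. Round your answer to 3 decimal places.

The time to first failure is exponential with rate Σλ = 0.027 + 0.163 + 0.0568 = 0.2468.
P(min > 4.37) = e^(−0.2468·4.37) = e^(−1.0785) ≈ 0.340.

0.340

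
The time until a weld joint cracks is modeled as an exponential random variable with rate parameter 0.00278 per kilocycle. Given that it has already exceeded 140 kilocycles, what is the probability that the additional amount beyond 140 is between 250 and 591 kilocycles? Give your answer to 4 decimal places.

0.3057

Memoryless: the residual past 140 is again Exp(λ).
P(250 < residual < 591) = e^(−λ·250) − e^(−λ·591) = 0.49907 − 0.19340 ≈ 0.3057.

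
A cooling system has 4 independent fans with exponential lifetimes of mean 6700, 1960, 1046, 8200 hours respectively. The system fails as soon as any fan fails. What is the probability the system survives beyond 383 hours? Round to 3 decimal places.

0.514

The first failure time is exponential with rate Σλ_i = 1/6700 + 1/1960 + 1/1046 + 1/8200 = 0.00173743 per hour.
P(min > 383) = e^(−0.00173743·383) = e^(−0.66544) ≈ 0.514.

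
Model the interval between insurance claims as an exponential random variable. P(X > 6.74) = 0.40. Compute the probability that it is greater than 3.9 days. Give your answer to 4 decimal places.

e^(−λ·6.74) = 0.40 ⇒ λ = −ln(0.40)/6.74 = 0.135948.
P(X > 3.9) = e^(−0.135948·3.9) = e^(−0.5302) ≈ 0.5885.

0.5885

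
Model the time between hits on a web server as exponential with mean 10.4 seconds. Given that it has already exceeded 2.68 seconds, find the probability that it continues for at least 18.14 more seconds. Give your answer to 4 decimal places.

The rate is λ = 1/10.4 = 0.0961538 per second.
By the memoryless property, P(X > 2.68+18.14 | X > 2.68) = P(X > 18.14).
P(X > 18.14) = e^(−1.7442) ≈ 0.1748.

0.1748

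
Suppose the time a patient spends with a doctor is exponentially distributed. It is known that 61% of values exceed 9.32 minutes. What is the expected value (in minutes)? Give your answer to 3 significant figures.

e^(−λ·9.32) = 0.61 ⇒ λ = −ln(0.61)/9.32 = 0.0530361.
Mean = 1/λ = 18.8551 minutes.

18.9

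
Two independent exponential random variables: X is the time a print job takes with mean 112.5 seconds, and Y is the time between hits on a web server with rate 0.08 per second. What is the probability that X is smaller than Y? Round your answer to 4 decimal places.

0.1000

λ_1 = 1/112.5 = 0.00888889, λ_2 = 0.08.
For independent exponentials, P(X < Y) = λ_1/(λ_1+λ_2) = 0.00888889/0.0888889 ≈ 0.1000.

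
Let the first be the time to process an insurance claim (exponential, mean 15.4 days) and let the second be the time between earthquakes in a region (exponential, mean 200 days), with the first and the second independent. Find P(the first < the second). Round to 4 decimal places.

0.9285

λ_1 = 1/15.4 = 0.0649351, λ_2 = 1/200 = 0.005.
For independent exponentials, P(the first < the second) = λ_1/(λ_1+λ_2) = 0.0649351/0.0699351 ≈ 0.9285.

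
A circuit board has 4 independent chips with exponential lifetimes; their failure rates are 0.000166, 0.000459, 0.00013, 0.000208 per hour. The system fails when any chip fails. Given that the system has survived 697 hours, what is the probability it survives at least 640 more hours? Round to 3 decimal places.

Time to first failure ~ Exp(Σλ) with Σλ = 0.000963.
By memorylessness, P(T > 697+640 | T > 697) = P(T > 640) = e^(−0.000963·640) ≈ 0.540.

0.540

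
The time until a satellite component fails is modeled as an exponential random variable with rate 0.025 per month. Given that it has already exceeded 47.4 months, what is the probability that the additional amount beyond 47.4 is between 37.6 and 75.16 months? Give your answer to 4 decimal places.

0.2379

Memoryless: the residual past 47.4 is again Exp(λ).
P(37.6 < residual < 75.16) = e^(−λ·37.6) − e^(−λ·75.16) = 0.39063 − 0.15274 ≈ 0.2379.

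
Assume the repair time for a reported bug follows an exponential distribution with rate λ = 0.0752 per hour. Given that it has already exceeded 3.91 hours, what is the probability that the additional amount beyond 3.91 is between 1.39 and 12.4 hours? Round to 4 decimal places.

0.5072

Memoryless: the residual past 3.91 is again Exp(λ).
P(1.39 < residual < 12.4) = e^(−λ·1.39) − e^(−λ·12.4) = 0.90075 − 0.39358 ≈ 0.5072.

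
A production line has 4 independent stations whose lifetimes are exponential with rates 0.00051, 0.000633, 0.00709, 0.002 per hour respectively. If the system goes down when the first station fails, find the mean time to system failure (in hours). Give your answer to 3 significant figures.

The time to first failure is exponential with rate Σλ = 0.00051 + 0.000633 + 0.00709 + 0.002 = 0.010233.
E[min] = 1/Σλ = 1/0.010233 = 97.7231 hours.

97.7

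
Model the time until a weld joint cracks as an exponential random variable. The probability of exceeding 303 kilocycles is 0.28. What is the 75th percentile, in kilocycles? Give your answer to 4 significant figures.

330.0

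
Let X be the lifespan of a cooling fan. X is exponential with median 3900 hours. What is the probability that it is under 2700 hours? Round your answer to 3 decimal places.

For an exponential, median = ln(2)/λ, so λ = ln 2 / 3900 = 0.00017773 per hour.
P(X ≤ 2700) = 1 − e^(−λ·2700) = 1 − e^(−0.47987) ≈ 0.381.

0.381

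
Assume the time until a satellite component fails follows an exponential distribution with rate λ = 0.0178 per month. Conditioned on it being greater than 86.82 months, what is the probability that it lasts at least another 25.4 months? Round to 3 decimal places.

The exponential is memoryless, so the remaining time is again Exp(λ): the condition X > 86.82 is irrelevant.
P(X > 25.4) = e^(−0.45212) ≈ 0.636.

0.636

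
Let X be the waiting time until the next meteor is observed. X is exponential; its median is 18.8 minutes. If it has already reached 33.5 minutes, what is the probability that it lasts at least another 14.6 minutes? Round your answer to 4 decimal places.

For an exponential, median = ln(2)/λ, so λ = ln 2 / 18.8 = 0.0368695 per minute.
The exponential is memoryless, so the remaining time is again Exp(λ): the condition X > 33.5 is irrelevant.
P(X > 14.6) = e^(−0.5383) ≈ 0.5837.

0.5837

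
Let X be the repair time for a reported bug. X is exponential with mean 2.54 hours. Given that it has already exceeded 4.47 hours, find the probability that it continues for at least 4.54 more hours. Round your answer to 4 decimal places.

0.1674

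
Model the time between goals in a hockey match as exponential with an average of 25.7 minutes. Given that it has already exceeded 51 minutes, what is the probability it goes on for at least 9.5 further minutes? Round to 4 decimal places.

0.6910

The rate is λ = 1/25.7 = 0.0389105 per minute.
P(X > s+t | X > s) = e^(−λ(s+t))/e^(−λs) = e^(−λt), independent of s = 51.
P(X > 9.5) = e^(−0.36965) ≈ 0.6910.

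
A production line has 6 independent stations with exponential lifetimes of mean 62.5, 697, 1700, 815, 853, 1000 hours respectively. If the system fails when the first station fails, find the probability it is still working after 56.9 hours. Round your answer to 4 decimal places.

The first failure time is exponential with rate Σλ_i = 1/62.5 + 1/697 + 1/1700 + 1/815 + 1/853 + 1/1000 = 0.0214223 per hour.
P(min > 56.9) = e^(−0.0214223·56.9) = e^(−1.2189) ≈ 0.2955.

0.2955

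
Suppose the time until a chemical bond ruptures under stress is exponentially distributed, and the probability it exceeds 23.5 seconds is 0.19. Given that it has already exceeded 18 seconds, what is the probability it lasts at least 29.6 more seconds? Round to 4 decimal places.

0.1235

From e^(−λ·23.5) = 0.19, λ = −ln(0.19)/23.5 = 0.0706694.
Memoryless: P(X > 18+29.6 | X > 18) = P(X > 29.6) = e^(−0.0706694·29.6) ≈ 0.1235.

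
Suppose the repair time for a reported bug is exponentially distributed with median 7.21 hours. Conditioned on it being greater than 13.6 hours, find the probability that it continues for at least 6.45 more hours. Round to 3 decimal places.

0.538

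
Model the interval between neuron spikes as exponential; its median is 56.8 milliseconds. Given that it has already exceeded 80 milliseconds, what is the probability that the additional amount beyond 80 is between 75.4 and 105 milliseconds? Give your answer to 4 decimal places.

For an exponential, median = ln(2)/λ, so λ = ln 2 / 56.8 = 0.0122033 per millisecond.
Memoryless: the residual past 80 is again Exp(λ).
P(75.4 < residual < 105) = e^(−λ·75.4) − e^(−λ·105) = 0.39847 − 0.27766 ≈ 0.1208.

0.1208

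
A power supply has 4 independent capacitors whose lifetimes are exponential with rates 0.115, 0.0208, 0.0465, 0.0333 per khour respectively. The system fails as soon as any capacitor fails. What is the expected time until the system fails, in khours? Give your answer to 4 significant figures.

The time to first failure is exponential with rate Σλ = 0.115 + 0.0208 + 0.0465 + 0.0333 = 0.2156.
E[min] = 1/Σλ = 1/0.2156 = 4.63822 khours.

4.638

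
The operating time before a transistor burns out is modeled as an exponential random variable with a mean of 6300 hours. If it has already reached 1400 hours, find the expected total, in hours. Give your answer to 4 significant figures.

7700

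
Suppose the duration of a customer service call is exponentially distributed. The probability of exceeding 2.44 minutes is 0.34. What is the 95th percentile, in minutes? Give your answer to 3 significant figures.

e^(−λ·2.44) = 0.34 ⇒ λ = −ln(0.34)/2.44 = 0.442135.
95th percentile: 1 − e^(−λt) = 0.95, t = −ln(0.05)/λ = 6.7756 minutes.

6.78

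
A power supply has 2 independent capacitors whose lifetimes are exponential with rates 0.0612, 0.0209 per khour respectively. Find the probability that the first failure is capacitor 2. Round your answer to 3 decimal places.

The time to first failure is exponential with rate Σλ = 0.0612 + 0.0209 = 0.0821.
P(capacitor 2 first) = λ_2/Σλ = 0.0209/0.0821 ≈ 0.255.

0.255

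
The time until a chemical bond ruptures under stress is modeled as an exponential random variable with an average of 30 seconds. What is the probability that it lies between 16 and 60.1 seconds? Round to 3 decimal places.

The rate is λ = 1/30 = 0.0333333 per second.
P(16 < X < 60.1) = e^(−λ·16) − e^(−λ·60.1) = 0.58665 − 0.13488 ≈ 0.452.

0.452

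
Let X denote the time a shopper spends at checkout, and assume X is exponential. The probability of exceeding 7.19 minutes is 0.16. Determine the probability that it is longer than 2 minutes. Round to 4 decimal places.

e^(−λ·7.19) = 0.16 ⇒ λ = −ln(0.16)/7.19 = 0.254879.
P(X > 2) = e^(−0.254879·2) = e^(−0.50976) ≈ 0.6006.

0.6006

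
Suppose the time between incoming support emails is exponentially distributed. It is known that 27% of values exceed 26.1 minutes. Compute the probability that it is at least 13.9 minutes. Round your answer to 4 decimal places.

0.4979

e^(−λ·26.1) = 0.27 ⇒ λ = −ln(0.27)/26.1 = 0.050166.
P(X > 13.9) = e^(−0.050166·13.9) = e^(−0.69731) ≈ 0.4979.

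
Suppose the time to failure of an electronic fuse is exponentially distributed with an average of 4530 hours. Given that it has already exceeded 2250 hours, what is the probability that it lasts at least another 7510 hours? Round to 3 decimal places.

The rate is λ = 1/4530 = 0.000220751 per hour.
The exponential is memoryless, so the remaining time is again Exp(λ): the condition X > 2250 is irrelevant.
P(X > 7510) = e^(−1.6578) ≈ 0.191.

0.191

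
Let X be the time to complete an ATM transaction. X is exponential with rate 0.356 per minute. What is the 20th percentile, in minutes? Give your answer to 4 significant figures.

Set 1 − e^(−λt) = 0.2, so t = −ln(0.8)/λ = 0.22314/0.356 ≈ 0.626808 minutes.

0.6268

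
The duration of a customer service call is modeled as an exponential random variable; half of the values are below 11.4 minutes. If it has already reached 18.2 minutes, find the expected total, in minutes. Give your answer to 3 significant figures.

34.6

For an exponential, median = ln(2)/λ, so λ = ln 2 / 11.4 = 0.0608024 per minute.
By memorylessness, E[X | X > 18.2] = 18.2 + 1/λ = 18.2 + 16.4467 = 34.6467 minutes.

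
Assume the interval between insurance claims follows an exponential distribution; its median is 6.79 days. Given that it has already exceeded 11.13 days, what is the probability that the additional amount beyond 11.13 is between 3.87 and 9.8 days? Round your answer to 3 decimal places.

For an exponential, median = ln(2)/λ, so λ = ln 2 / 6.79 = 0.102084 per day.
Memoryless: the residual past 11.13 is again Exp(λ).
P(3.87 < residual < 9.8) = e^(−λ·3.87) − e^(−λ·9.8) = 0.67364 − 0.36773 ≈ 0.306.

0.306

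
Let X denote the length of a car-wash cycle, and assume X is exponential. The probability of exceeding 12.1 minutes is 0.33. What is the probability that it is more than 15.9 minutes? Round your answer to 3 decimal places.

e^(−λ·12.1) = 0.33 ⇒ λ = −ln(0.33)/12.1 = 0.091625.
P(X > 15.9) = e^(−0.091625·15.9) = e^(−1.4568) ≈ 0.233.

0.233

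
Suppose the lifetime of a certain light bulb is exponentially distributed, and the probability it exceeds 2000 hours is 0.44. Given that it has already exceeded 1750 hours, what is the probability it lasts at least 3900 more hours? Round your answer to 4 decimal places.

From e^(−λ·2000) = 0.44, λ = −ln(0.44)/2000 = 0.00041049.
Memoryless: P(X > 1750+3900 | X > 1750) = P(X > 3900) = e^(−0.00041049·3900) ≈ 0.2017.

0.2017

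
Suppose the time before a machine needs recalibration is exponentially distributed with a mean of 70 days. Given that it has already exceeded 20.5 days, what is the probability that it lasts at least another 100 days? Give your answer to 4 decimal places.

0.2397

The rate is λ = 1/70 = 0.0142857 per day.
The exponential is memoryless, so the remaining time is again Exp(λ): the condition X > 20.5 is irrelevant.
P(X > 100) = e^(−1.4286) ≈ 0.2397.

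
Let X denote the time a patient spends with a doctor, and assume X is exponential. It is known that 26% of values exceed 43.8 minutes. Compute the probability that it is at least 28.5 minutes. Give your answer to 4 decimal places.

0.4162

e^(−λ·43.8) = 0.26 ⇒ λ = −ln(0.26)/43.8 = 0.0307551.
P(X > 28.5) = e^(−0.0307551·28.5) = e^(−0.87652) ≈ 0.4162.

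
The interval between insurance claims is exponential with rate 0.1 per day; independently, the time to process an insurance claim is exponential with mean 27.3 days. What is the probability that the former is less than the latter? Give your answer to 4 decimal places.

λ_1 = 0.1, λ_2 = 1/27.3 = 0.03663.
For independent exponentials, P(the former < the latter) = λ_1/(λ_1+λ_2) = 0.1/0.13663 ≈ 0.7319.

0.7319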